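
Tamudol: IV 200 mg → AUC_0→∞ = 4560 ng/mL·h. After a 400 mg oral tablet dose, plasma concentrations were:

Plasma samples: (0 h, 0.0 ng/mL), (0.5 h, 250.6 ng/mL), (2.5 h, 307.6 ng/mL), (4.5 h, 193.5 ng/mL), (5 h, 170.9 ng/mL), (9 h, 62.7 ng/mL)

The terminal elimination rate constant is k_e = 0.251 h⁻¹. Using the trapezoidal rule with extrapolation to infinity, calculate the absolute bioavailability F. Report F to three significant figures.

F = 0.212

Trapezoidal AUC_0→9 (oral tablet):
  [0→0.5]: (0.0+250.6)/2 × 0.5 = 62.65
  [0.5→2.5]: (250.6+307.6)/2 × 2 = 558.2
  [2.5→4.5]: (307.6+193.5)/2 × 2 = 501.1
  [4.5→5]: (193.5+170.9)/2 × 0.5 = 91.1
  [5→9]: (170.9+62.7)/2 × 4 = 467.2
  Sum = 1680.25 ng/mL·h
Tail: C_last/k_e = 62.7/0.251 = 249.801
AUC_0→∞ (oral tablet) = 1680.25 + 249.801 = 1930.051 ng/mL·h
F = (AUC_ev/D_ev)/(AUC_iv/D_iv) = (1930.051/400)/(4560/200) = 4.8251275/22.8 = 0.2116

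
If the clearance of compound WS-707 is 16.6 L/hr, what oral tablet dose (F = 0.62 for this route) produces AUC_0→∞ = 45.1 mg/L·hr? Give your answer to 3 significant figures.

Dose = CL × AUC_0→∞ / F
     = 16.6 × 45.1 / 0.62 = 1207.52 mg

Dose = 1210 mg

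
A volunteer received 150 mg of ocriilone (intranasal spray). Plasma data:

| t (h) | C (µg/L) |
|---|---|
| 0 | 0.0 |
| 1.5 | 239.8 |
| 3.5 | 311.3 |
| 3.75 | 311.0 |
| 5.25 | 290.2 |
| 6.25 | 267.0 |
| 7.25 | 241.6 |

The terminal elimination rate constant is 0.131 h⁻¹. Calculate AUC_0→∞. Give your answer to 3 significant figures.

Trapezoidal AUC_0→7.25:
  [0→1.5]: (0.0+239.8)/2 × 1.5 = 179.85
  [1.5→3.5]: (239.8+311.3)/2 × 2 = 551.1
  [3.5→3.75]: (311.3+311.0)/2 × 0.25 = 77.7875
  [3.75→5.25]: (311.0+290.2)/2 × 1.5 = 450.9
  [5.25→6.25]: (290.2+267.0)/2 × 1 = 278.6
  [6.25→7.25]: (267.0+241.6)/2 × 1 = 254.3
  Sum = 1792.5375 µg/L·h
Extrapolated tail: C_last / k_e = 241.6 / 0.131 = 1844.275
AUC_0→∞ = 1792.5375 + 1844.275 = 3636.8125 µg/L·h

AUC = 3640 µg/L·h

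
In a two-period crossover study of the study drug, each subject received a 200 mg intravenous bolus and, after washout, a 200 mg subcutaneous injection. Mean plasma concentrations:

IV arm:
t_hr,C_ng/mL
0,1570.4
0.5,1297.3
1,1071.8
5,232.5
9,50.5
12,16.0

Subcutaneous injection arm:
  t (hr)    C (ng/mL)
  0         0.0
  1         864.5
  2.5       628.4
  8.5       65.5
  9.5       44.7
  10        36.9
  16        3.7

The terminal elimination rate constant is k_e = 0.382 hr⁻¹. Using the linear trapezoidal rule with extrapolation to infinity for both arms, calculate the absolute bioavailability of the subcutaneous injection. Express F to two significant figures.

Trapezoidal AUC_0→12 (IV):
  [0→0.5]: (1570.4+1297.3)/2 × 0.5 = 716.925
  [0.5→1]: (1297.3+1071.8)/2 × 0.5 = 592.275
  [1→5]: (1071.8+232.5)/2 × 4 = 2608.6
  [5→9]: (232.5+50.5)/2 × 4 = 566.0
  [9→12]: (50.5+16.0)/2 × 3 = 99.75
  Sum = 4583.55 ng/mL·hr
IV tail: 16.0/0.382 = 41.885; AUC_iv,0→∞ = 4583.55 + 41.885 = 4625.435 ng/mL·hr
Trapezoidal AUC_0→16 (subcutaneous injection):
  [0→1]: (0.0+864.5)/2 × 1 = 432.25
  [1→2.5]: (864.5+628.4)/2 × 1.5 = 1119.675
  [2.5→8.5]: (628.4+65.5)/2 × 6 = 2081.7
  [8.5→9.5]: (65.5+44.7)/2 × 1 = 55.1
  [9.5→10]: (44.7+36.9)/2 × 0.5 = 20.4
  [10→16]: (36.9+3.7)/2 × 6 = 121.8
  Sum = 3830.925 ng/mL·hr
subcutaneous injection tail: 3.7/0.382 = 9.686; AUC_ev,0→∞ = 3830.925 + 9.686 = 3840.611 ng/mL·hr
F = (AUC_ev/D_ev)/(AUC_iv/D_iv) = (3840.611/200)/(4625.435/200) = 19.203055/23.127175 = 0.8303

F = 0.83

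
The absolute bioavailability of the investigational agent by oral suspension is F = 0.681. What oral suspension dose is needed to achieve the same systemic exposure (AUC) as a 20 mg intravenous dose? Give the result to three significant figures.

For equal systemic exposure: F × D_ev = D_iv
D_ev = D_iv / F = 20 / 0.681 = 29.3686 mg

D_oral = 29.4 mg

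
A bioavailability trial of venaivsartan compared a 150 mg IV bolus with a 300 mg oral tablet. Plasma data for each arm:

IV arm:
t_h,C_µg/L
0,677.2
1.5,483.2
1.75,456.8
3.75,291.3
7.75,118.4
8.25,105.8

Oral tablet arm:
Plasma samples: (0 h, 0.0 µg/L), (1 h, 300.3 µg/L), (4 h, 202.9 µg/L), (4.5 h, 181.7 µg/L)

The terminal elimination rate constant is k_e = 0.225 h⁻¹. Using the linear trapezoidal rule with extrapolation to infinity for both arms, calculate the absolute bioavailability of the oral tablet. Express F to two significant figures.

Trapezoidal AUC_0→8.25 (IV):
  [0→1.5]: (677.2+483.2)/2 × 1.5 = 870.3
  [1.5→1.75]: (483.2+456.8)/2 × 0.25 = 117.5
  [1.75→3.75]: (456.8+291.3)/2 × 2 = 748.1
  [3.75→7.75]: (291.3+118.4)/2 × 4 = 819.4
  [7.75→8.25]: (118.4+105.8)/2 × 0.5 = 56.05
  Sum = 2611.35 µg/L·h
IV tail: 105.8/0.225 = 470.222; AUC_iv,0→∞ = 2611.35 + 470.222 = 3081.572 µg/L·h
Trapezoidal AUC_0→4.5 (oral tablet):
  [0→1]: (0.0+300.3)/2 × 1 = 150.15
  [1→4]: (300.3+202.9)/2 × 3 = 754.8
  [4→4.5]: (202.9+181.7)/2 × 0.5 = 96.15
  Sum = 1001.1 µg/L·h
oral tablet tail: 181.7/0.225 = 807.556; AUC_ev,0→∞ = 1001.1 + 807.556 = 1808.656 µg/L·h
F = (AUC_ev/D_ev)/(AUC_iv/D_iv) = (1808.656/300)/(3081.572/150) = 6.02885/20.5438 = 0.2935

F = 0.29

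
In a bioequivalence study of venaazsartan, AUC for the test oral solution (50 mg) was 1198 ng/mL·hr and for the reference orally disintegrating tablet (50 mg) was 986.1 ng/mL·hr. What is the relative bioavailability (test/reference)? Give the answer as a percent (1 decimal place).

F_rel = (AUC_test/D_test) / (AUC_ref/D_ref)
      = (1198/50) / (986.1/50)
      = 23.96 / 19.722 = 1.2149 = 121.49%

F_rel = 121.5%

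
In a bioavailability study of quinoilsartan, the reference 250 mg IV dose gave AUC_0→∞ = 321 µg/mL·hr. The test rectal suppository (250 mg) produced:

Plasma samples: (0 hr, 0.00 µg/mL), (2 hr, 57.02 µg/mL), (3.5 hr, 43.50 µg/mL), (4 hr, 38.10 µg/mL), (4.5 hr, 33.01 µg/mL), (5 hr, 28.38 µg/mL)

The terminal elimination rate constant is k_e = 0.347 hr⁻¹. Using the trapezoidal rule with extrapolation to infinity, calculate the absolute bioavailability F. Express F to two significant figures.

F = 0.83

Trapezoidal AUC_0→5 (rectal suppository):
  [0→2]: (0.00+57.02)/2 × 2 = 57.02
  [2→3.5]: (57.02+43.50)/2 × 1.5 = 75.39
  [3.5→4]: (43.50+38.10)/2 × 0.5 = 20.4
  [4→4.5]: (38.10+33.01)/2 × 0.5 = 17.7775
  [4.5→5]: (33.01+28.38)/2 × 0.5 = 15.3475
  Sum = 185.935 µg/mL·hr
Tail: C_last/k_e = 28.38/0.347 = 81.787
AUC_0→∞ (rectal suppository) = 185.935 + 81.787 = 267.722 µg/mL·hr
F = (AUC_ev/D_ev)/(AUC_iv/D_iv) = (267.722/250)/(321/250) = 1.070888/1.284 = 0.8340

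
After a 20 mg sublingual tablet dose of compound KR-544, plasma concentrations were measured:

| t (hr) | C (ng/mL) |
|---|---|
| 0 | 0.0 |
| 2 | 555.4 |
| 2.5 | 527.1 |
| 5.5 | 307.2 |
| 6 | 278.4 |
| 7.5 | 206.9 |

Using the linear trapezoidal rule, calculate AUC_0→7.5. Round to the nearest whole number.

AUC = 2588 ng/mL·hr

Trapezoidal AUC_0→7.5:
  [0→2]: (0.0+555.4)/2 × 2 = 555.4
  [2→2.5]: (555.4+527.1)/2 × 0.5 = 270.625
  [2.5→5.5]: (527.1+307.2)/2 × 3 = 1251.45
  [5.5→6]: (307.2+278.4)/2 × 0.5 = 146.4
  [6→7.5]: (278.4+206.9)/2 × 1.5 = 363.975
  Sum = 2587.85 ng/mL·hr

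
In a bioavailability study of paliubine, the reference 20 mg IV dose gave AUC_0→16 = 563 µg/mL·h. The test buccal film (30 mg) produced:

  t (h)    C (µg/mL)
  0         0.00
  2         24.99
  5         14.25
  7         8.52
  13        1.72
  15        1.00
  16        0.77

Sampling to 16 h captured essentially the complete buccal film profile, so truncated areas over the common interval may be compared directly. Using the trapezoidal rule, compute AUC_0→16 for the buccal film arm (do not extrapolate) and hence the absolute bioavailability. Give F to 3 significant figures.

F = 0.167

Trapezoidal AUC_0→16 (buccal film):
  [0→2]: (0.00+24.99)/2 × 2 = 24.99
  [2→5]: (24.99+14.25)/2 × 3 = 58.86
  [5→7]: (14.25+8.52)/2 × 2 = 22.77
  [7→13]: (8.52+1.72)/2 × 6 = 30.72
  [13→15]: (1.72+1.00)/2 × 2 = 2.72
  [15→16]: (1.00+0.77)/2 × 1 = 0.885
  Sum = 140.945 µg/mL·h
F = (AUC_ev/D_ev)/(AUC_iv/D_iv) = (140.945/30)/(563/20) = 4.69817/28.15 = 0.1669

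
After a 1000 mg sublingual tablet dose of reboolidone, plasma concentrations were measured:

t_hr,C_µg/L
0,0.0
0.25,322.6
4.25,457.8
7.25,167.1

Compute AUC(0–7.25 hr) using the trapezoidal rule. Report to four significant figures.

AUC = 2538 µg/L·hr

Trapezoidal AUC_0→7.25:
  [0→0.25]: (0.0+322.6)/2 × 0.25 = 40.325
  [0.25→4.25]: (322.6+457.8)/2 × 4 = 1560.8
  [4.25→7.25]: (457.8+167.1)/2 × 3 = 937.35
  Sum = 2538.475 µg/L·hr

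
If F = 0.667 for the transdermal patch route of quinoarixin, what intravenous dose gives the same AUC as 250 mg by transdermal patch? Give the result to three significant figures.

Systemic exposure from an extravascular dose = F × D_ev, so the equivalent IV dose is F × D_ev.
D_iv = F × D_ev = 0.667 × 250 = 166.75 mg

D_iv = 167 mg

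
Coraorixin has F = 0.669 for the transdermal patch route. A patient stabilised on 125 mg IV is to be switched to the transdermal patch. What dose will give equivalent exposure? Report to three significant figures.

D_transdermal = 187 mg

For equal systemic exposure: F × D_ev = D_iv
D_ev = D_iv / F = 125 / 0.669 = 186.846 mg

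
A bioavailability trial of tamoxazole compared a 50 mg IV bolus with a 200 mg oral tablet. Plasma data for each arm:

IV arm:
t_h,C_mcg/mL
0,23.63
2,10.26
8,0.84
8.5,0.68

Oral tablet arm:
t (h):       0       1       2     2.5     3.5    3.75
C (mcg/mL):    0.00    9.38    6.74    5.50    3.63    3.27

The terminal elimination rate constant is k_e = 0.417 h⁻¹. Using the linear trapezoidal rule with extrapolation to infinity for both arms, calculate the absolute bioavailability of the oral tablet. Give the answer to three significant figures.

F = 0.105

Trapezoidal AUC_0→8.5 (IV):
  [0→2]: (23.63+10.26)/2 × 2 = 33.89
  [2→8]: (10.26+0.84)/2 × 6 = 33.3
  [8→8.5]: (0.84+0.68)/2 × 0.5 = 0.38
  Sum = 67.57 mcg/mL·h
IV tail: 0.68/0.417 = 1.631; AUC_iv,0→∞ = 67.57 + 1.631 = 69.201 mcg/mL·h
Trapezoidal AUC_0→3.75 (oral tablet):
  [0→1]: (0.00+9.38)/2 × 1 = 4.69
  [1→2]: (9.38+6.74)/2 × 1 = 8.06
  [2→2.5]: (6.74+5.50)/2 × 0.5 = 3.06
  [2.5→3.5]: (5.50+3.63)/2 × 1 = 4.565
  [3.5→3.75]: (3.63+3.27)/2 × 0.25 = 0.8625
  Sum = 21.2375 mcg/mL·h
oral tablet tail: 3.27/0.417 = 7.842; AUC_ev,0→∞ = 21.2375 + 7.842 = 29.0795 mcg/mL·h
F = (AUC_ev/D_ev)/(AUC_iv/D_iv) = (29.0795/200)/(69.201/50) = 0.1453975/1.38402 = 0.1051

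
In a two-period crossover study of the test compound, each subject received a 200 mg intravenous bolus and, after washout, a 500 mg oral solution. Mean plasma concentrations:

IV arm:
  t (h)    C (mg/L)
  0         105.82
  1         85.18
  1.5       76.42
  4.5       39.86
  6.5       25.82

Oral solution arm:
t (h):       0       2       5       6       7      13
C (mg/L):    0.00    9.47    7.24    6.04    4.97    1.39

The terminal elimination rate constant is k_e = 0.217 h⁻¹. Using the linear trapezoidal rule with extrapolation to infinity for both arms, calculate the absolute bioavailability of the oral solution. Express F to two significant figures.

Trapezoidal AUC_0→6.5 (IV):
  [0→1]: (105.82+85.18)/2 × 1 = 95.5
  [1→1.5]: (85.18+76.42)/2 × 0.5 = 40.4
  [1.5→4.5]: (76.42+39.86)/2 × 3 = 174.42
  [4.5→6.5]: (39.86+25.82)/2 × 2 = 65.68
  Sum = 376.0 mg/L·h
IV tail: 25.82/0.217 = 118.986; AUC_iv,0→∞ = 376.0 + 118.986 = 494.986 mg/L·h
Trapezoidal AUC_0→13 (oral solution):
  [0→2]: (0.00+9.47)/2 × 2 = 9.47
  [2→5]: (9.47+7.24)/2 × 3 = 25.065
  [5→6]: (7.24+6.04)/2 × 1 = 6.64
  [6→7]: (6.04+4.97)/2 × 1 = 5.505
  [7→13]: (4.97+1.39)/2 × 6 = 19.08
  Sum = 65.76 mg/L·h
oral solution tail: 1.39/0.217 = 6.406; AUC_ev,0→∞ = 65.76 + 6.406 = 72.166 mg/L·h
F = (AUC_ev/D_ev)/(AUC_iv/D_iv) = (72.166/500)/(494.986/200) = 0.144332/2.47493 = 0.0583

F = 0.058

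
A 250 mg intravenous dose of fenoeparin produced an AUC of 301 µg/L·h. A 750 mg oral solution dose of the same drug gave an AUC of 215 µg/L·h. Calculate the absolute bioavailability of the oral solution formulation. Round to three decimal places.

F = 0.238

F = (AUC_ev / D_ev) / (AUC_iv / D_iv)
  = (215/750) / (301/250)
  = 0.286667 / 1.204 = 0.2381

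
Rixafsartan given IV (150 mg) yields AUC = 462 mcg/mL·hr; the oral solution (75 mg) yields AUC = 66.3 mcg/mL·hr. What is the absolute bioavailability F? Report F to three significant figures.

F = 0.287

F = (AUC_ev / D_ev) / (AUC_iv / D_iv)
  = (66.3/75) / (462/150)
  = 0.884 / 3.08 = 0.2870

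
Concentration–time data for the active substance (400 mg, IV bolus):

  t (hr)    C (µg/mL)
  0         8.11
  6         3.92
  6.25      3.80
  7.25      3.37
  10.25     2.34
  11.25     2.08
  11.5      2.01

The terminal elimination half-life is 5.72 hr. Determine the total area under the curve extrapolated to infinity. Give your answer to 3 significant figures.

Trapezoidal AUC_0→11.5:
  [0→6]: (8.11+3.92)/2 × 6 = 36.09
  [6→6.25]: (3.92+3.80)/2 × 0.25 = 0.965
  [6.25→7.25]: (3.80+3.37)/2 × 1 = 3.585
  [7.25→10.25]: (3.37+2.34)/2 × 3 = 8.565
  [10.25→11.25]: (2.34+2.08)/2 × 1 = 2.21
  [11.25→11.5]: (2.08+2.01)/2 × 0.25 = 0.51125
  Sum = 51.92625 µg/mL·hr
k_e = ln2 / t½ = 0.693147 / 5.72 = 0.1212 hr^-1
Extrapolated tail: C_last / k_e = 2.01 / 0.1212 = 16.584
AUC_0→∞ = 51.92625 + 16.584 = 68.51025 µg/mL·hr

AUC = 68.5 µg/mL·hr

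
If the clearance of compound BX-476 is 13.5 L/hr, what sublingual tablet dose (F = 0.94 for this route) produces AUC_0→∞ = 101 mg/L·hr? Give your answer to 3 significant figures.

Dose = CL × AUC_0→∞ / F
     = 13.5 × 101 / 0.94 = 1450.53 mg

Dose = 1450 mg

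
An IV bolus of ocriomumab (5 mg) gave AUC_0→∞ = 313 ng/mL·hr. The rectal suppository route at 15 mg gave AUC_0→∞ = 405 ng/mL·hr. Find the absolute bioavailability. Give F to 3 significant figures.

F = 0.431

F = (AUC_ev / D_ev) / (AUC_iv / D_iv)
  = (405/15) / (313/5)
  = 27 / 62.6 = 0.4313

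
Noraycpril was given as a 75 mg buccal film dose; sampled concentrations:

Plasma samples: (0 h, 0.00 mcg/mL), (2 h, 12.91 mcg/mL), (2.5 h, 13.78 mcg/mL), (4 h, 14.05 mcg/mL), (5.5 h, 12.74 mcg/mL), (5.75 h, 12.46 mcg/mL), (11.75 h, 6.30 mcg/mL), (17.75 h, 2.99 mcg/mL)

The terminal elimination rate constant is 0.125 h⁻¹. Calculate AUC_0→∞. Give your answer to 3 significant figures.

Trapezoidal AUC_0→17.75:
  [0→2]: (0.00+12.91)/2 × 2 = 12.91
  [2→2.5]: (12.91+13.78)/2 × 0.5 = 6.6725
  [2.5→4]: (13.78+14.05)/2 × 1.5 = 20.8725
  [4→5.5]: (14.05+12.74)/2 × 1.5 = 20.0925
  [5.5→5.75]: (12.74+12.46)/2 × 0.25 = 3.15
  [5.75→11.75]: (12.46+6.30)/2 × 6 = 56.28
  [11.75→17.75]: (6.30+2.99)/2 × 6 = 27.87
  Sum = 147.8475 mcg/mL·h
Extrapolated tail: C_last / k_e = 2.99 / 0.125 = 23.920
AUC_0→∞ = 147.8475 + 23.920 = 171.7675 mcg/mL·h

AUC = 172 mcg/mL·h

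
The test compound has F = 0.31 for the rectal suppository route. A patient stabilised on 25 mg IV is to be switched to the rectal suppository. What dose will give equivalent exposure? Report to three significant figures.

For equal systemic exposure: F × D_ev = D_iv
D_ev = D_iv / F = 25 / 0.31 = 80.6452 mg

D_rectal = 80.6 mg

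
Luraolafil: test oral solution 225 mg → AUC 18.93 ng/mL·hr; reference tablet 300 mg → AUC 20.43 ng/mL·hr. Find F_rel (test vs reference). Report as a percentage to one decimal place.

F_rel = 123.5%

F_rel = (AUC_test/D_test) / (AUC_ref/D_ref)
      = (18.93/225) / (20.43/300)
      = 0.0841333 / 0.0681 = 1.2354 = 123.54%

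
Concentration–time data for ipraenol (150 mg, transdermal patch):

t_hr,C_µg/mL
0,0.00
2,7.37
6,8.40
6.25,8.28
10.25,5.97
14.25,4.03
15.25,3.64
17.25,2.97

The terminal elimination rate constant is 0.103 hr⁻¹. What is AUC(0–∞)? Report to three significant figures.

Trapezoidal AUC_0→17.25:
  [0→2]: (0.00+7.37)/2 × 2 = 7.37
  [2→6]: (7.37+8.40)/2 × 4 = 31.54
  [6→6.25]: (8.40+8.28)/2 × 0.25 = 2.085
  [6.25→10.25]: (8.28+5.97)/2 × 4 = 28.5
  [10.25→14.25]: (5.97+4.03)/2 × 4 = 20.0
  [14.25→15.25]: (4.03+3.64)/2 × 1 = 3.835
  [15.25→17.25]: (3.64+2.97)/2 × 2 = 6.61
  Sum = 99.94 µg/mL·hr
Extrapolated tail: C_last / k_e = 2.97 / 0.103 = 28.835
AUC_0→∞ = 99.94 + 28.835 = 128.775 µg/mL·hr

AUC = 129 µg/mL·hr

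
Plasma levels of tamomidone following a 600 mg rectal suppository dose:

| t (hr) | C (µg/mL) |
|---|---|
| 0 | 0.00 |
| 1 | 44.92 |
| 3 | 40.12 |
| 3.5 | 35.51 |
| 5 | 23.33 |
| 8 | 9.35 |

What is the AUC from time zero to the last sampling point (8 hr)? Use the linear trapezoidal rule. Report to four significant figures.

Trapezoidal AUC_0→8:
  [0→1]: (0.00+44.92)/2 × 1 = 22.46
  [1→3]: (44.92+40.12)/2 × 2 = 85.04
  [3→3.5]: (40.12+35.51)/2 × 0.5 = 18.9075
  [3.5→5]: (35.51+23.33)/2 × 1.5 = 44.13
  [5→8]: (23.33+9.35)/2 × 3 = 49.02
  Sum = 219.5575 µg/mL·hr

AUC = 219.6 µg/mL·hr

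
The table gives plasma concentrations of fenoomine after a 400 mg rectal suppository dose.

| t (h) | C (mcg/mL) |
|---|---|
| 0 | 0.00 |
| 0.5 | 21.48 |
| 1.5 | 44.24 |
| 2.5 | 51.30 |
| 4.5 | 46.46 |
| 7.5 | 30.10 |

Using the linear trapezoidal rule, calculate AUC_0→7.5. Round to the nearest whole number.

Trapezoidal AUC_0→7.5:
  [0→0.5]: (0.00+21.48)/2 × 0.5 = 5.37
  [0.5→1.5]: (21.48+44.24)/2 × 1 = 32.86
  [1.5→2.5]: (44.24+51.30)/2 × 1 = 47.77
  [2.5→4.5]: (51.30+46.46)/2 × 2 = 97.76
  [4.5→7.5]: (46.46+30.10)/2 × 3 = 114.84
  Sum = 298.6 mcg/mL·h

AUC = 299 mcg/mL·h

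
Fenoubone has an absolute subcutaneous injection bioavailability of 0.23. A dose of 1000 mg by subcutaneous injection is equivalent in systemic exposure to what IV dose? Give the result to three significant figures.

Systemic exposure from an extravascular dose = F × D_ev, so the equivalent IV dose is F × D_ev.
D_iv = F × D_ev = 0.23 × 1000 = 230 mg

D_iv = 230 mg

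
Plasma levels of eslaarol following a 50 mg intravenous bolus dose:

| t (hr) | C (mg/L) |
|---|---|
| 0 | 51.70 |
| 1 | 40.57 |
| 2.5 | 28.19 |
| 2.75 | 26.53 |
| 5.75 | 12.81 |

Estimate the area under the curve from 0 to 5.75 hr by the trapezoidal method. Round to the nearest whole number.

Trapezoidal AUC_0→5.75:
  [0→1]: (51.70+40.57)/2 × 1 = 46.135
  [1→2.5]: (40.57+28.19)/2 × 1.5 = 51.57
  [2.5→2.75]: (28.19+26.53)/2 × 0.25 = 6.84
  [2.75→5.75]: (26.53+12.81)/2 × 3 = 59.01
  Sum = 163.555 mg/L·hr

AUC = 164 mg/L·hr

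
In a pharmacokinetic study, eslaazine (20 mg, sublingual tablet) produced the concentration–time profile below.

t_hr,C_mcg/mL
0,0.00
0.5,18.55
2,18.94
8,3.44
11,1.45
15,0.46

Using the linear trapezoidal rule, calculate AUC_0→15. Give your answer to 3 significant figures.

Trapezoidal AUC_0→15:
  [0→0.5]: (0.00+18.55)/2 × 0.5 = 4.6375
  [0.5→2]: (18.55+18.94)/2 × 1.5 = 28.1175
  [2→8]: (18.94+3.44)/2 × 6 = 67.14
  [8→11]: (3.44+1.45)/2 × 3 = 7.335
  [11→15]: (1.45+0.46)/2 × 4 = 3.82
  Sum = 111.05 mcg/mL·hr

AUC = 111 mcg/mL·hr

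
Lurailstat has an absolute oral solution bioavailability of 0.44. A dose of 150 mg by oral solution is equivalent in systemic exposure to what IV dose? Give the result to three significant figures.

D_iv = 66.0 mg

Systemic exposure from an extravascular dose = F × D_ev, so the equivalent IV dose is F × D_ev.
D_iv = F × D_ev = 0.44 × 150 = 66 mg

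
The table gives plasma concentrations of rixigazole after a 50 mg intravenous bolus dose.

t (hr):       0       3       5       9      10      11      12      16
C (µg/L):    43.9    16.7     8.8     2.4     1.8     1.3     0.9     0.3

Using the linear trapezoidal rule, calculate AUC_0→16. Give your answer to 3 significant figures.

AUC = 146 µg/L·hr

Trapezoidal AUC_0→16:
  [0→3]: (43.9+16.7)/2 × 3 = 90.9
  [3→5]: (16.7+8.8)/2 × 2 = 25.5
  [5→9]: (8.8+2.4)/2 × 4 = 22.4
  [9→10]: (2.4+1.8)/2 × 1 = 2.1
  [10→11]: (1.8+1.3)/2 × 1 = 1.55
  [11→12]: (1.3+0.9)/2 × 1 = 1.1
  [12→16]: (0.9+0.3)/2 × 4 = 2.4
  Sum = 145.95 µg/L·hr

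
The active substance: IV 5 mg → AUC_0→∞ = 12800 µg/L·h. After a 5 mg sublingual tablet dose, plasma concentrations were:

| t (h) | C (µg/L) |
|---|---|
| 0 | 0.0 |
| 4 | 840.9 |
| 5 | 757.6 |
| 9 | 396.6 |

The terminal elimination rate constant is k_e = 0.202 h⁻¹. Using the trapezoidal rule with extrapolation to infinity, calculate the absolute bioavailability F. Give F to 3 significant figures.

F = 0.528

Trapezoidal AUC_0→9 (sublingual tablet):
  [0→4]: (0.0+840.9)/2 × 4 = 1681.8
  [4→5]: (840.9+757.6)/2 × 1 = 799.25
  [5→9]: (757.6+396.6)/2 × 4 = 2308.4
  Sum = 4789.45 µg/L·h
Tail: C_last/k_e = 396.6/0.202 = 1963.366
AUC_0→∞ (sublingual tablet) = 4789.45 + 1963.366 = 6752.816 µg/L·h
F = (AUC_ev/D_ev)/(AUC_iv/D_iv) = (6752.816/5)/(12800/5) = 1350.5632/2560 = 0.5276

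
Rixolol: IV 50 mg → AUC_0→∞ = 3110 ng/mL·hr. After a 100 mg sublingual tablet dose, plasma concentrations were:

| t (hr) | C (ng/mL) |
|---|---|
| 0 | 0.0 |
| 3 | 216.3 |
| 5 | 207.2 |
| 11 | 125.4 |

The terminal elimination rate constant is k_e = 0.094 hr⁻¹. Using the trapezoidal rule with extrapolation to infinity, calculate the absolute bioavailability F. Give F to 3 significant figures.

F = 0.495

Trapezoidal AUC_0→11 (sublingual tablet):
  [0→3]: (0.0+216.3)/2 × 3 = 324.45
  [3→5]: (216.3+207.2)/2 × 2 = 423.5
  [5→11]: (207.2+125.4)/2 × 6 = 997.8
  Sum = 1745.75 ng/mL·hr
Tail: C_last/k_e = 125.4/0.094 = 1334.043
AUC_0→∞ (sublingual tablet) = 1745.75 + 1334.043 = 3079.793 ng/mL·hr
F = (AUC_ev/D_ev)/(AUC_iv/D_iv) = (3079.793/100)/(3110/50) = 30.79793/62.2 = 0.4951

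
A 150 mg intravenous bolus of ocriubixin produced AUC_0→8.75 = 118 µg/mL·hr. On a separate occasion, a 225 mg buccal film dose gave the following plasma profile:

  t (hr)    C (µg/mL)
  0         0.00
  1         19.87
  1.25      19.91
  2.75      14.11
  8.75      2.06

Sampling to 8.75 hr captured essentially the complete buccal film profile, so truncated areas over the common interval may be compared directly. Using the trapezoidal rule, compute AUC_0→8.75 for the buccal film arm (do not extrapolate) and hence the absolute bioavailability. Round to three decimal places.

F = 0.502

Trapezoidal AUC_0→8.75 (buccal film):
  [0→1]: (0.00+19.87)/2 × 1 = 9.935
  [1→1.25]: (19.87+19.91)/2 × 0.25 = 4.9725
  [1.25→2.75]: (19.91+14.11)/2 × 1.5 = 25.515
  [2.75→8.75]: (14.11+2.06)/2 × 6 = 48.51
  Sum = 88.9325 µg/mL·hr
F = (AUC_ev/D_ev)/(AUC_iv/D_iv) = (88.9325/225)/(118/150) = 0.395256/0.786667 = 0.5024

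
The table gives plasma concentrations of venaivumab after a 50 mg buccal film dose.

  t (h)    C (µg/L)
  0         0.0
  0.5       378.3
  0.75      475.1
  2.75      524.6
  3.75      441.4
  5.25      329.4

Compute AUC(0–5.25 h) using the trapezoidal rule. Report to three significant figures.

AUC = 2260 µg/L·h

Trapezoidal AUC_0→5.25:
  [0→0.5]: (0.0+378.3)/2 × 0.5 = 94.575
  [0.5→0.75]: (378.3+475.1)/2 × 0.25 = 106.675
  [0.75→2.75]: (475.1+524.6)/2 × 2 = 999.7
  [2.75→3.75]: (524.6+441.4)/2 × 1 = 483.0
  [3.75→5.25]: (441.4+329.4)/2 × 1.5 = 578.1
  Sum = 2262.05 µg/L·h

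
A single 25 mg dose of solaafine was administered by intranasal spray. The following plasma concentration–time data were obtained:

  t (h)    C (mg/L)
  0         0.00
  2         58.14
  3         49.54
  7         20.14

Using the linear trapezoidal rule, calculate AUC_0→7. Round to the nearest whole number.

Trapezoidal AUC_0→7:
  [0→2]: (0.00+58.14)/2 × 2 = 58.14
  [2→3]: (58.14+49.54)/2 × 1 = 53.84
  [3→7]: (49.54+20.14)/2 × 4 = 139.36
  Sum = 251.34 mg/L·h

AUC = 251 mg/L·h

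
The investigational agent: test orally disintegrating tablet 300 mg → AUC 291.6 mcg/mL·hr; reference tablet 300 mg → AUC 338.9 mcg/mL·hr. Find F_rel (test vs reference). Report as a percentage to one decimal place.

F_rel = 86.0%

F_rel = (AUC_test/D_test) / (AUC_ref/D_ref)
      = (291.6/300) / (338.9/300)
      = 0.972 / 1.12967 = 0.8604 = 86.04%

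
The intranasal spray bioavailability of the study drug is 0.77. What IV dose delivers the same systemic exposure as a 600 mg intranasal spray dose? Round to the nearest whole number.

D_iv = 462 mg

Systemic exposure from an extravascular dose = F × D_ev, so the equivalent IV dose is F × D_ev.
D_iv = F × D_ev = 0.77 × 600 = 462 mg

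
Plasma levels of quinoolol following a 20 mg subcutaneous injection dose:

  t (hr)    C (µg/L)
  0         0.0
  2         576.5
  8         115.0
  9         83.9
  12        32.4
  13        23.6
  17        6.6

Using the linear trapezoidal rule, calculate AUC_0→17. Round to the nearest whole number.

AUC = 3013 µg/L·hr

Trapezoidal AUC_0→17:
  [0→2]: (0.0+576.5)/2 × 2 = 576.5
  [2→8]: (576.5+115.0)/2 × 6 = 2074.5
  [8→9]: (115.0+83.9)/2 × 1 = 99.45
  [9→12]: (83.9+32.4)/2 × 3 = 174.45
  [12→13]: (32.4+23.6)/2 × 1 = 28.0
  [13→17]: (23.6+6.6)/2 × 4 = 60.4
  Sum = 3013.3 µg/L·hr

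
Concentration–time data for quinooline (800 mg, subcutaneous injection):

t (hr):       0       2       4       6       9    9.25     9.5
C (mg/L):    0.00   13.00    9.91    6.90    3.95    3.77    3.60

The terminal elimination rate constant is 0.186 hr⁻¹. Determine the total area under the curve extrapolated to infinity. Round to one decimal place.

AUC = 90.2 mg/L·hr

Trapezoidal AUC_0→9.5:
  [0→2]: (0.00+13.00)/2 × 2 = 13.0
  [2→4]: (13.00+9.91)/2 × 2 = 22.91
  [4→6]: (9.91+6.90)/2 × 2 = 16.81
  [6→9]: (6.90+3.95)/2 × 3 = 16.275
  [9→9.25]: (3.95+3.77)/2 × 0.25 = 0.965
  [9.25→9.5]: (3.77+3.60)/2 × 0.25 = 0.92125
  Sum = 70.88125 mg/L·hr
Extrapolated tail: C_last / k_e = 3.60 / 0.186 = 19.355
AUC_0→∞ = 70.88125 + 19.355 = 90.23625 mg/L·hr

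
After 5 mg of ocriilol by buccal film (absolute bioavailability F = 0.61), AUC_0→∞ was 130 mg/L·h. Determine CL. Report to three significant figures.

CL = F × Dose / AUC_0→∞
   = 0.61 × 5 / 130 = 0.0234615 L/h

CL = 0.0235 L/h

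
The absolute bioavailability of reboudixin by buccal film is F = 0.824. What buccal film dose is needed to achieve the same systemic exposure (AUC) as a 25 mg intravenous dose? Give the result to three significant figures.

For equal systemic exposure: F × D_ev = D_iv
D_ev = D_iv / F = 25 / 0.824 = 30.3398 mg

D_buccal = 30.3 mg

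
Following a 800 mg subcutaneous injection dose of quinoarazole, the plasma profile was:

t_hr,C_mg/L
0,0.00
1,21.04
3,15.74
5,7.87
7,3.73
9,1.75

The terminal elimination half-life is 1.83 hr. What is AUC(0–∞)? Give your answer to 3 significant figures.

Trapezoidal AUC_0→9:
  [0→1]: (0.00+21.04)/2 × 1 = 10.52
  [1→3]: (21.04+15.74)/2 × 2 = 36.78
  [3→5]: (15.74+7.87)/2 × 2 = 23.61
  [5→7]: (7.87+3.73)/2 × 2 = 11.6
  [7→9]: (3.73+1.75)/2 × 2 = 5.48
  Sum = 87.99 mg/L·hr
k_e = ln2 / t½ = 0.693147 / 1.83 = 0.3788 hr^-1
Extrapolated tail: C_last / k_e = 1.75 / 0.3788 = 4.620
AUC_0→∞ = 87.99 + 4.620 = 92.61 mg/L·hr

AUC = 92.6 mg/L·hr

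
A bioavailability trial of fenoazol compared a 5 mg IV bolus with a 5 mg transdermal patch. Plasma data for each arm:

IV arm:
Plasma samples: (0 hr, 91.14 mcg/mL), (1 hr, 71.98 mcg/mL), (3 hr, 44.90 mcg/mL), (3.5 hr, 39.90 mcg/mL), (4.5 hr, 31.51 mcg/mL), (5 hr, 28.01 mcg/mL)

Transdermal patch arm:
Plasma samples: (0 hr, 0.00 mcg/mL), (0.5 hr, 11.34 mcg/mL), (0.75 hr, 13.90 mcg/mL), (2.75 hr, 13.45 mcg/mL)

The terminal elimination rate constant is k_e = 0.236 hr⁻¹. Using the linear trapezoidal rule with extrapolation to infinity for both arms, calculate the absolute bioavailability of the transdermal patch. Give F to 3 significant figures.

Trapezoidal AUC_0→5 (IV):
  [0→1]: (91.14+71.98)/2 × 1 = 81.56
  [1→3]: (71.98+44.90)/2 × 2 = 116.88
  [3→3.5]: (44.90+39.90)/2 × 0.5 = 21.2
  [3.5→4.5]: (39.90+31.51)/2 × 1 = 35.705
  [4.5→5]: (31.51+28.01)/2 × 0.5 = 14.88
  Sum = 270.225 mcg/mL·hr
IV tail: 28.01/0.236 = 118.686; AUC_iv,0→∞ = 270.225 + 118.686 = 388.911 mcg/mL·hr
Trapezoidal AUC_0→2.75 (transdermal patch):
  [0→0.5]: (0.00+11.34)/2 × 0.5 = 2.835
  [0.5→0.75]: (11.34+13.90)/2 × 0.25 = 3.155
  [0.75→2.75]: (13.90+13.45)/2 × 2 = 27.35
  Sum = 33.34 mcg/mL·hr
transdermal patch tail: 13.45/0.236 = 56.992; AUC_ev,0→∞ = 33.34 + 56.992 = 90.332 mcg/mL·hr
F = (AUC_ev/D_ev)/(AUC_iv/D_iv) = (90.332/5)/(388.911/5) = 18.0664/77.7822 = 0.2323

F = 0.232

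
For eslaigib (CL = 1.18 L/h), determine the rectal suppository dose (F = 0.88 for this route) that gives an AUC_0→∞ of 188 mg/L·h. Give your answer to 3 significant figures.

Dose = CL × AUC_0→∞ / F
     = 1.18 × 188 / 0.88 = 252.091 mg

Dose = 252 mg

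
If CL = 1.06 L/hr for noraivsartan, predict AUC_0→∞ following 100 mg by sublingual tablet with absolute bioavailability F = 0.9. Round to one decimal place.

AUC = 84.9 mg/L·hr

AUC_0→∞ = F × Dose / CL
        = 0.9 × 100 / 1.06 = 84.9057 mg/L·hr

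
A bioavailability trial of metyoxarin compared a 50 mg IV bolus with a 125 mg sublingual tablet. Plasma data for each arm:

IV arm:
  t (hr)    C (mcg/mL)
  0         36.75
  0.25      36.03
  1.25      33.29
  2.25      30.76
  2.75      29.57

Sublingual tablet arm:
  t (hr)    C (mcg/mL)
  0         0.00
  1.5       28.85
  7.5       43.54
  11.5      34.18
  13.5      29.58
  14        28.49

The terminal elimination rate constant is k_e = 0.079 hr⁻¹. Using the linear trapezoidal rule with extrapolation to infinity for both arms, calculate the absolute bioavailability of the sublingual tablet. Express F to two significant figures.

F = 0.72

Trapezoidal AUC_0→2.75 (IV):
  [0→0.25]: (36.75+36.03)/2 × 0.25 = 9.0975
  [0.25→1.25]: (36.03+33.29)/2 × 1 = 34.66
  [1.25→2.25]: (33.29+30.76)/2 × 1 = 32.025
  [2.25→2.75]: (30.76+29.57)/2 × 0.5 = 15.0825
  Sum = 90.865 mcg/mL·hr
IV tail: 29.57/0.079 = 374.304; AUC_iv,0→∞ = 90.865 + 374.304 = 465.169 mcg/mL·hr
Trapezoidal AUC_0→14 (sublingual tablet):
  [0→1.5]: (0.00+28.85)/2 × 1.5 = 21.6375
  [1.5→7.5]: (28.85+43.54)/2 × 6 = 217.17
  [7.5→11.5]: (43.54+34.18)/2 × 4 = 155.44
  [11.5→13.5]: (34.18+29.58)/2 × 2 = 63.76
  [13.5→14]: (29.58+28.49)/2 × 0.5 = 14.5175
  Sum = 472.525 mcg/mL·hr
sublingual tablet tail: 28.49/0.079 = 360.633; AUC_ev,0→∞ = 472.525 + 360.633 = 833.158 mcg/mL·hr
F = (AUC_ev/D_ev)/(AUC_iv/D_iv) = (833.158/125)/(465.169/50) = 6.665264/9.30338 = 0.7164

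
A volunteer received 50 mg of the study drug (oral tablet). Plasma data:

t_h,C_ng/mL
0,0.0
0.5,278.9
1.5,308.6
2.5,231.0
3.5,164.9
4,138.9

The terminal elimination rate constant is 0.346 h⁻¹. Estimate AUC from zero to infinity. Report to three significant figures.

AUC = 1310 ng/mL·h

Trapezoidal AUC_0→4:
  [0→0.5]: (0.0+278.9)/2 × 0.5 = 69.725
  [0.5→1.5]: (278.9+308.6)/2 × 1 = 293.75
  [1.5→2.5]: (308.6+231.0)/2 × 1 = 269.8
  [2.5→3.5]: (231.0+164.9)/2 × 1 = 197.95
  [3.5→4]: (164.9+138.9)/2 × 0.5 = 75.95
  Sum = 907.175 ng/mL·h
Extrapolated tail: C_last / k_e = 138.9 / 0.346 = 401.445
AUC_0→∞ = 907.175 + 401.445 = 1308.62 ng/mL·h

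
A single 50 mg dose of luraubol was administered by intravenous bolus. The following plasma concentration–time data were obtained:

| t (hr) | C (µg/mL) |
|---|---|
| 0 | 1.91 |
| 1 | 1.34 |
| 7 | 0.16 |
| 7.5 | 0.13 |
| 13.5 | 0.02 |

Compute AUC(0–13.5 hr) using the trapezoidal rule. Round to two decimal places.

AUC = 6.65 µg/mL·hr

Trapezoidal AUC_0→13.5:
  [0→1]: (1.91+1.34)/2 × 1 = 1.625
  [1→7]: (1.34+0.16)/2 × 6 = 4.5
  [7→7.5]: (0.16+0.13)/2 × 0.5 = 0.0725
  [7.5→13.5]: (0.13+0.02)/2 × 6 = 0.45
  Sum = 6.6475 µg/mL·hr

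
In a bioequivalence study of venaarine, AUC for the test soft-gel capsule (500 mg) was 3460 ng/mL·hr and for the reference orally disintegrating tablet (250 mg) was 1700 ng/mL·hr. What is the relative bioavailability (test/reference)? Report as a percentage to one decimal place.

F_rel = 101.8%

F_rel = (AUC_test/D_test) / (AUC_ref/D_ref)
      = (3460/500) / (1700/250)
      = 6.92 / 6.8 = 1.0176 = 101.76%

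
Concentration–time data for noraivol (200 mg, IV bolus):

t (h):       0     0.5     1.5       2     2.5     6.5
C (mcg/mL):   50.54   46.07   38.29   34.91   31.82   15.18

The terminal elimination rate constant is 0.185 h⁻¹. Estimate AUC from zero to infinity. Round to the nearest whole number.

Trapezoidal AUC_0→6.5:
  [0→0.5]: (50.54+46.07)/2 × 0.5 = 24.1525
  [0.5→1.5]: (46.07+38.29)/2 × 1 = 42.18
  [1.5→2]: (38.29+34.91)/2 × 0.5 = 18.3
  [2→2.5]: (34.91+31.82)/2 × 0.5 = 16.6825
  [2.5→6.5]: (31.82+15.18)/2 × 4 = 94.0
  Sum = 195.315 mcg/mL·h
Extrapolated tail: C_last / k_e = 15.18 / 0.185 = 82.054
AUC_0→∞ = 195.315 + 82.054 = 277.369 mcg/mL·h

AUC = 277 mcg/mL·h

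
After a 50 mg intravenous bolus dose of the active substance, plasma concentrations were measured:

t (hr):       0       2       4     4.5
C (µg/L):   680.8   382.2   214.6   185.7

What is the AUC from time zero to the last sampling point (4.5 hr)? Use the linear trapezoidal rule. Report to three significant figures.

Trapezoidal AUC_0→4.5:
  [0→2]: (680.8+382.2)/2 × 2 = 1063.0
  [2→4]: (382.2+214.6)/2 × 2 = 596.8
  [4→4.5]: (214.6+185.7)/2 × 0.5 = 100.075
  Sum = 1759.875 µg/L·hr

AUC = 1760 µg/L·hr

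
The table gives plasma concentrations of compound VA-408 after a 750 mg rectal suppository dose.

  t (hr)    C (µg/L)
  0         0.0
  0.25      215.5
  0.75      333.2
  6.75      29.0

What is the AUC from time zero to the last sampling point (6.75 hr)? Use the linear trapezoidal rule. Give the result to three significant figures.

Trapezoidal AUC_0→6.75:
  [0→0.25]: (0.0+215.5)/2 × 0.25 = 26.9375
  [0.25→0.75]: (215.5+333.2)/2 × 0.5 = 137.175
  [0.75→6.75]: (333.2+29.0)/2 × 6 = 1086.6
  Sum = 1250.7125 µg/L·hr

AUC = 1250 µg/L·hr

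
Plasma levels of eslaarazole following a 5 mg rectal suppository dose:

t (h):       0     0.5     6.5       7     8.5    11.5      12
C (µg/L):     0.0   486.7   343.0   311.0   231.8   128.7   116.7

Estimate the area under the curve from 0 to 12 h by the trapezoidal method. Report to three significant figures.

AUC = 3780 µg/L·h

Trapezoidal AUC_0→12:
  [0→0.5]: (0.0+486.7)/2 × 0.5 = 121.675
  [0.5→6.5]: (486.7+343.0)/2 × 6 = 2489.1
  [6.5→7]: (343.0+311.0)/2 × 0.5 = 163.5
  [7→8.5]: (311.0+231.8)/2 × 1.5 = 407.1
  [8.5→11.5]: (231.8+128.7)/2 × 3 = 540.75
  [11.5→12]: (128.7+116.7)/2 × 0.5 = 61.35
  Sum = 3783.475 µg/L·h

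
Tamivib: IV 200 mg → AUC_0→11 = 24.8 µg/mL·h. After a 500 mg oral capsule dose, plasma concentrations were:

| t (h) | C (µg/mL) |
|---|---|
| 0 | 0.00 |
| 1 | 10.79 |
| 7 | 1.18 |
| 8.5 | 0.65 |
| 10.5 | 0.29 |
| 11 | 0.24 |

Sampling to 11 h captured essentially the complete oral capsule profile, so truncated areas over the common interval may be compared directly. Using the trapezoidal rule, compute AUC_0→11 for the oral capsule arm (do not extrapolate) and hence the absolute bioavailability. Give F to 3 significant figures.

F = 0.706

Trapezoidal AUC_0→11 (oral capsule):
  [0→1]: (0.00+10.79)/2 × 1 = 5.395
  [1→7]: (10.79+1.18)/2 × 6 = 35.91
  [7→8.5]: (1.18+0.65)/2 × 1.5 = 1.3725
  [8.5→10.5]: (0.65+0.29)/2 × 2 = 0.94
  [10.5→11]: (0.29+0.24)/2 × 0.5 = 0.1325
  Sum = 43.75 µg/mL·h
F = (AUC_ev/D_ev)/(AUC_iv/D_iv) = (43.75/500)/(24.8/200) = 0.0875/0.124 = 0.7056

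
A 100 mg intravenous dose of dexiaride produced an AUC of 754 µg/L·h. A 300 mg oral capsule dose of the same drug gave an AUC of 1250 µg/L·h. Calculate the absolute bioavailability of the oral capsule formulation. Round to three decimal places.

F = 0.553

F = (AUC_ev / D_ev) / (AUC_iv / D_iv)
  = (1250/300) / (754/100)
  = 4.16667 / 7.54 = 0.5526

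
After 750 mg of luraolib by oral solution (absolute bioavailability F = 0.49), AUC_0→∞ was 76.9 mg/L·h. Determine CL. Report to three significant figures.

CL = F × Dose / AUC_0→∞
   = 0.49 × 750 / 76.9 = 4.77893 L/h

CL = 4.78 L/h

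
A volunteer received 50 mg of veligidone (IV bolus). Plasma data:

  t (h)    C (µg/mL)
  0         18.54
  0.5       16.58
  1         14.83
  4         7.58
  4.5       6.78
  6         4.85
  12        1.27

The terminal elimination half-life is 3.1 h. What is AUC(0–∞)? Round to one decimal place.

AUC = 86.6 µg/mL·h

Trapezoidal AUC_0→12:
  [0→0.5]: (18.54+16.58)/2 × 0.5 = 8.78
  [0.5→1]: (16.58+14.83)/2 × 0.5 = 7.8525
  [1→4]: (14.83+7.58)/2 × 3 = 33.615
  [4→4.5]: (7.58+6.78)/2 × 0.5 = 3.59
  [4.5→6]: (6.78+4.85)/2 × 1.5 = 8.7225
  [6→12]: (4.85+1.27)/2 × 6 = 18.36
  Sum = 80.92 µg/mL·h
k_e = ln2 / t½ = 0.693147 / 3.1 = 0.2236 h^-1
Extrapolated tail: C_last / k_e = 1.27 / 0.2236 = 5.680
AUC_0→∞ = 80.92 + 5.680 = 86.6 µg/mL·h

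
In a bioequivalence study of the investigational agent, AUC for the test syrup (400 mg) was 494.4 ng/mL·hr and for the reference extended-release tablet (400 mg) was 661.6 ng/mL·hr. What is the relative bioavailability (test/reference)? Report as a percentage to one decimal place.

F_rel = 74.7%

F_rel = (AUC_test/D_test) / (AUC_ref/D_ref)
      = (494.4/400) / (661.6/400)
      = 1.236 / 1.654 = 0.7473 = 74.73%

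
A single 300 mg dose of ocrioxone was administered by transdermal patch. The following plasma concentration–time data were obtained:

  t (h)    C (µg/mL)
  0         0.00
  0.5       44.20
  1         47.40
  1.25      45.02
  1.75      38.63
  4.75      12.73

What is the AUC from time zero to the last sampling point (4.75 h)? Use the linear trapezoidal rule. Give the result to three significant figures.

AUC = 143 µg/mL·h

Trapezoidal AUC_0→4.75:
  [0→0.5]: (0.00+44.20)/2 × 0.5 = 11.05
  [0.5→1]: (44.20+47.40)/2 × 0.5 = 22.9
  [1→1.25]: (47.40+45.02)/2 × 0.25 = 11.5525
  [1.25→1.75]: (45.02+38.63)/2 × 0.5 = 20.9125
  [1.75→4.75]: (38.63+12.73)/2 × 3 = 77.04
  Sum = 143.455 µg/mL·h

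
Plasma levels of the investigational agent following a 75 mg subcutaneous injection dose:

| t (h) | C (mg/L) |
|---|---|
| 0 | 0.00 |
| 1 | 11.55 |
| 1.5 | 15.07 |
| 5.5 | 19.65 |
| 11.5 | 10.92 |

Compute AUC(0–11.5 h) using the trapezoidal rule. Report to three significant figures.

AUC = 174 mg/L·h

Trapezoidal AUC_0→11.5:
  [0→1]: (0.00+11.55)/2 × 1 = 5.775
  [1→1.5]: (11.55+15.07)/2 × 0.5 = 6.655
  [1.5→5.5]: (15.07+19.65)/2 × 4 = 69.44
  [5.5→11.5]: (19.65+10.92)/2 × 6 = 91.71
  Sum = 173.58 mg/L·h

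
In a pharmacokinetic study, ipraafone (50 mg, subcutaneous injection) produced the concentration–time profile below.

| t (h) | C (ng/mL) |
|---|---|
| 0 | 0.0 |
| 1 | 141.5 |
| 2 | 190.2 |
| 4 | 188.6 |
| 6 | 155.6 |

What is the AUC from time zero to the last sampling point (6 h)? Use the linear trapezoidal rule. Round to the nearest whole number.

AUC = 960 ng/mL·h

Trapezoidal AUC_0→6:
  [0→1]: (0.0+141.5)/2 × 1 = 70.75
  [1→2]: (141.5+190.2)/2 × 1 = 165.85
  [2→4]: (190.2+188.6)/2 × 2 = 378.8
  [4→6]: (188.6+155.6)/2 × 2 = 344.2
  Sum = 959.6 ng/mL·h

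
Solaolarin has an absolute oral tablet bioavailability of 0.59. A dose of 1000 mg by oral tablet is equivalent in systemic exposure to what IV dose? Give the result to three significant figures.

Systemic exposure from an extravascular dose = F × D_ev, so the equivalent IV dose is F × D_ev.
D_iv = F × D_ev = 0.59 × 1000 = 590 mg

D_iv = 590 mg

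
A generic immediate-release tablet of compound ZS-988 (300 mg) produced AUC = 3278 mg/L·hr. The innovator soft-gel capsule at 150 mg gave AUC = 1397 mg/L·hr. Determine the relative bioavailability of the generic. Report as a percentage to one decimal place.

F_rel = 117.3%

F_rel = (AUC_test/D_test) / (AUC_ref/D_ref)
      = (3278/300) / (1397/150)
      = 10.9267 / 9.31333 = 1.1732 = 117.32%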